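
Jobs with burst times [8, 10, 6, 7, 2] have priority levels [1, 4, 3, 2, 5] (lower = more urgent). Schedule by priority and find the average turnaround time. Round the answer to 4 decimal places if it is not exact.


Sort by priority (ascending = highest first):
Order: [(1, 8), (2, 7), (3, 6), (4, 10), (5, 2)]
Completion times:
  Priority 1, burst=8, C=8
  Priority 2, burst=7, C=15
  Priority 3, burst=6, C=21
  Priority 4, burst=10, C=31
  Priority 5, burst=2, C=33
Average turnaround = 108/5 = 21.6

21.6


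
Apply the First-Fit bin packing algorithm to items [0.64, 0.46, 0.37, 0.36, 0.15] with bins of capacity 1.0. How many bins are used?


Place items sequentially using First-Fit:
  Item 0.64 -> new Bin 1
  Item 0.46 -> new Bin 2
  Item 0.37 -> Bin 2 (now 0.83)
  Item 0.36 -> Bin 1 (now 1.0)
  Item 0.15 -> Bin 2 (now 0.98)
Total bins used = 2

2


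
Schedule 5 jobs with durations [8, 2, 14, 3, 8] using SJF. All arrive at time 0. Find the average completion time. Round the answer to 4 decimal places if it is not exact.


SJF order (ascending): [2, 3, 8, 8, 14]
Completion times:
  Job 1: burst=2, C=2
  Job 2: burst=3, C=5
  Job 3: burst=8, C=13
  Job 4: burst=8, C=21
  Job 5: burst=14, C=35
Average completion = 76/5 = 15.2

15.2


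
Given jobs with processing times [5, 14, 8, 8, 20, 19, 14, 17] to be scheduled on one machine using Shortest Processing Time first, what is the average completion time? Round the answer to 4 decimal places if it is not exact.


Sort jobs by processing time (SPT order): [5, 8, 8, 14, 14, 17, 19, 20]
Compute completion times sequentially:
  Job 1: processing = 5, completes at 5
  Job 2: processing = 8, completes at 13
  Job 3: processing = 8, completes at 21
  Job 4: processing = 14, completes at 35
  Job 5: processing = 14, completes at 49
  Job 6: processing = 17, completes at 66
  Job 7: processing = 19, completes at 85
  Job 8: processing = 20, completes at 105
Sum of completion times = 379
Average completion time = 379/8 = 47.375

47.375


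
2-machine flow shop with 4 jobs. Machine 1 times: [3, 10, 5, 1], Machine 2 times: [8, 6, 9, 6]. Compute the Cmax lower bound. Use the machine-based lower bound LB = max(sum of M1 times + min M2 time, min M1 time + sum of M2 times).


LB1 = sum(M1 times) + min(M2 times) = 19 + 6 = 25
LB2 = min(M1 times) + sum(M2 times) = 1 + 29 = 30
Lower bound = max(LB1, LB2) = max(25, 30) = 30

30


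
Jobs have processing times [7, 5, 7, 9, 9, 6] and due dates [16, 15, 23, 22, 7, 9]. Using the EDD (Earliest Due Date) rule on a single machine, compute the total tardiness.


Sort by due date (EDD order): [(9, 7), (6, 9), (5, 15), (7, 16), (9, 22), (7, 23)]
Compute completion times and tardiness:
  Job 1: p=9, d=7, C=9, tardiness=max(0,9-7)=2
  Job 2: p=6, d=9, C=15, tardiness=max(0,15-9)=6
  Job 3: p=5, d=15, C=20, tardiness=max(0,20-15)=5
  Job 4: p=7, d=16, C=27, tardiness=max(0,27-16)=11
  Job 5: p=9, d=22, C=36, tardiness=max(0,36-22)=14
  Job 6: p=7, d=23, C=43, tardiness=max(0,43-23)=20
Total tardiness = 58

58


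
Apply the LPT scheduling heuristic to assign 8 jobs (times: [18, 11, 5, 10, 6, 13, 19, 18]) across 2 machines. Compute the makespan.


Sort jobs in decreasing order (LPT): [19, 18, 18, 13, 11, 10, 6, 5]
Assign each job to the least loaded machine:
  Machine 1: jobs [19, 13, 11, 6], load = 49
  Machine 2: jobs [18, 18, 10, 5], load = 51
Makespan = max load = 51

51


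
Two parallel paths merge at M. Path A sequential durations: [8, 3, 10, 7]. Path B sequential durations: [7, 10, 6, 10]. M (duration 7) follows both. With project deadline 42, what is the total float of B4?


Forward pass: ES(B4) = sum of predecessors on chain B = 23
EF = ES + duration = 23 + 10 = 33
Backward pass: LF(M) = deadline = 42; LS(M) = 42 - 7 = 35
LF(B4) = LS(M) - sum(successors on chain B) = 35 - 0 = 35
LS = LF - duration = 35 - 10 = 25
Total float = LS - ES = 25 - 23 = 2

2


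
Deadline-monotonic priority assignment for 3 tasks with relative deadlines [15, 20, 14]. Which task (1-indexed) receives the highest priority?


Sort tasks by relative deadline (ascending):
  Task 3: deadline = 14
  Task 1: deadline = 15
  Task 2: deadline = 20
Priority order (highest first): [3, 1, 2]
Highest priority task = 3

3


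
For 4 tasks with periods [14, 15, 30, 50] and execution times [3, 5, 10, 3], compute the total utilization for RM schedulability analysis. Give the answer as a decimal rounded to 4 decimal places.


Compute individual utilizations (exact fractions):
  Task 1: C/T = 3/14 (approx. 0.2143)
  Task 2: C/T = 5/15 = 1/3 (approx. 0.3333)
  Task 3: C/T = 10/30 = 1/3 (approx. 0.3333)
  Task 4: C/T = 3/50 (approx. 0.06)
Total utilization U = 3/14 + 1/3 + 1/3 + 3/50 = 494/525
Rounded to 4 decimal places: U = 0.9410
RM (Liu & Layland) bound for 4 tasks = 0.756828; compare with U = 494/525 (approx. 0.940952)
bound < U <= 1, so the RM sufficient condition is not met (inconclusive; an exact test such as response-time analysis is needed).

0.9410


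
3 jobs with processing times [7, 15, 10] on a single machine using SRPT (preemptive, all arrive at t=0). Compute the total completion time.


Since all jobs arrive at t=0, SRPT equals SPT ordering.
SPT order: [7, 10, 15]
Completion times:
  Job 1: p=7, C=7
  Job 2: p=10, C=17
  Job 3: p=15, C=32
Total completion time = 7 + 17 + 32 = 56

56


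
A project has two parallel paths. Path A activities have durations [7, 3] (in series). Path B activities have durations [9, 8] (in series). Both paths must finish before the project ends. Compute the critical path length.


Path A total = 7 + 3 = 10
Path B total = 9 + 8 = 17
Critical path = longest path = max(10, 17) = 17

17


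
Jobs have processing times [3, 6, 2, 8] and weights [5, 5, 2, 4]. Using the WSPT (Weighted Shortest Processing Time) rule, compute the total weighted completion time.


Compute p/w ratios and sort ascending (WSPT): [(3, 5), (2, 2), (6, 5), (8, 4)]
Compute weighted completion times:
  Job (p=3,w=5): C=3, w*C=5*3=15
  Job (p=2,w=2): C=5, w*C=2*5=10
  Job (p=6,w=5): C=11, w*C=5*11=55
  Job (p=8,w=4): C=19, w*C=4*19=76
Total weighted completion time = 156

156


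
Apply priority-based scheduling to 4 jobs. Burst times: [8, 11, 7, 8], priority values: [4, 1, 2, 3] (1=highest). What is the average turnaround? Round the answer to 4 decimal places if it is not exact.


Sort by priority (ascending = highest first):
Order: [(1, 11), (2, 7), (3, 8), (4, 8)]
Completion times:
  Priority 1, burst=11, C=11
  Priority 2, burst=7, C=18
  Priority 3, burst=8, C=26
  Priority 4, burst=8, C=34
Average turnaround = 89/4 = 22.25

22.25


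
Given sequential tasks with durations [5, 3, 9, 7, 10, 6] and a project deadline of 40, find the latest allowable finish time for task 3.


LF(activity 3) = deadline - sum of successor durations
Successors: activities 4 through 6 with durations [7, 10, 6]
Sum of successor durations = 23
LF = 40 - 23 = 17

17


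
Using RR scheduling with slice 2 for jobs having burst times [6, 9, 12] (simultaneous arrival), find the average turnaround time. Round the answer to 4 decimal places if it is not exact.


Time quantum = 2
Execution trace:
  J1 runs 2 units, time = 2
  J2 runs 2 units, time = 4
  J3 runs 2 units, time = 6
  J1 runs 2 units, time = 8
  J2 runs 2 units, time = 10
  J3 runs 2 units, time = 12
  J1 runs 2 units, time = 14
  J2 runs 2 units, time = 16
  J3 runs 2 units, time = 18
  J2 runs 2 units, time = 20
  J3 runs 2 units, time = 22
  J2 runs 1 units, time = 23
  J3 runs 2 units, time = 25
  J3 runs 2 units, time = 27
Finish times: [14, 23, 27]
Average turnaround = 64/3 = 21.3333

21.3333


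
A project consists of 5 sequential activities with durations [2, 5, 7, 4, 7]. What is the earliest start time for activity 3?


Activity 3 starts after activities 1 through 2 complete.
Predecessor durations: [2, 5]
ES = 2 + 5 = 7

7


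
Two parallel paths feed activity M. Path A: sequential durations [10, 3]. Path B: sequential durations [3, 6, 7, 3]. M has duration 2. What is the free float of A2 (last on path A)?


ES(A2) = sum of predecessors on chain A = 10
EF(A2) = ES + duration = 10 + 3 = 13
Successor of A2 is M. ES(M) = max(sum(A), sum(B)) = max(13, 19) = 19
Free float = ES(successor) - EF(current) = 19 - 13 = 6

6


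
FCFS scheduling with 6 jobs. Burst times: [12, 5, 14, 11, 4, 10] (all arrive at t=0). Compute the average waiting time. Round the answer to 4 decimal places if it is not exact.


FCFS order (as given): [12, 5, 14, 11, 4, 10]
Waiting times:
  Job 1: wait = 0
  Job 2: wait = 12
  Job 3: wait = 17
  Job 4: wait = 31
  Job 5: wait = 42
  Job 6: wait = 46
Sum of waiting times = 148
Average waiting time = 148/6 = 24.6667

24.6667


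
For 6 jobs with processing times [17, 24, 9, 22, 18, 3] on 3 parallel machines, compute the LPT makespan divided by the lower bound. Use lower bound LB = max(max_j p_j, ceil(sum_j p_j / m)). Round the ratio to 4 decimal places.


LPT order: [24, 22, 18, 17, 9, 3]
Machine loads after assignment: [27, 31, 35]
LPT makespan = 35
Lower bound = max(max_job, ceil(total/3)) = max(24, 31) = 31
Ratio = 35 / 31 = 1.129

1.129


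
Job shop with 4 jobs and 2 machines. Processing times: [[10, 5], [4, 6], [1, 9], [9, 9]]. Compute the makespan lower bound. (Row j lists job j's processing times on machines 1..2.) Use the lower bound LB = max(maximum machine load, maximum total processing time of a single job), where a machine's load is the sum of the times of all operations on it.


Machine loads:
  Machine 1: 10 + 4 + 1 + 9 = 24
  Machine 2: 5 + 6 + 9 + 9 = 29
Max machine load = 29
Job totals:
  Job 1: 15
  Job 2: 10
  Job 3: 10
  Job 4: 18
Max job total = 18
Lower bound = max(29, 18) = 29

29


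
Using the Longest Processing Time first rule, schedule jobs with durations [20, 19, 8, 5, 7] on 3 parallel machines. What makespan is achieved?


Sort jobs in decreasing order (LPT): [20, 19, 8, 7, 5]
Assign each job to the least loaded machine:
  Machine 1: jobs [20], load = 20
  Machine 2: jobs [19], load = 19
  Machine 3: jobs [8, 7, 5], load = 20
Makespan = max load = 20

20


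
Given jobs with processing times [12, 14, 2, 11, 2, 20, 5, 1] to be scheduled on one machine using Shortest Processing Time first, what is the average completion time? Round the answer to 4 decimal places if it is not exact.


Sort jobs by processing time (SPT order): [1, 2, 2, 5, 11, 12, 14, 20]
Compute completion times sequentially:
  Job 1: processing = 1, completes at 1
  Job 2: processing = 2, completes at 3
  Job 3: processing = 2, completes at 5
  Job 4: processing = 5, completes at 10
  Job 5: processing = 11, completes at 21
  Job 6: processing = 12, completes at 33
  Job 7: processing = 14, completes at 47
  Job 8: processing = 20, completes at 67
Sum of completion times = 187
Average completion time = 187/8 = 23.375

23.375


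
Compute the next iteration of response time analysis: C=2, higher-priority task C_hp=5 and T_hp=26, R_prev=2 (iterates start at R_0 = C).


R_next = C + ceil(R_prev / T_hp) * C_hp
ceil(2 / 26) = ceil(0.0769) = 1
Interference = 1 * 5 = 5
R_next = 2 + 5 = 7

7


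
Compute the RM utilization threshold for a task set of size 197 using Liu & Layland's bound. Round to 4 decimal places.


Compute 2^(1/197) = 1.0035247108
Subtract 1: 1.0035247108 - 1 = 0.0035247108
Multiply by n: 197 * 0.0035247108 = 0.6943680276
Round to 4 dp: 0.6944

0.6944


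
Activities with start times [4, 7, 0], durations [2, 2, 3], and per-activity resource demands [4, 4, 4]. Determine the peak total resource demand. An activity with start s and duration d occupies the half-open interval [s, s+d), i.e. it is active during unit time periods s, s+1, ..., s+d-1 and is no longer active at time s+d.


Each activity i is active on [start_i, start_i + duration_i).
Compute total resource usage per time slot:
  t=0: active resources = [4], total = 4
  t=1: active resources = [4], total = 4
  t=2: active resources = [4], total = 4
  t=3: active resources = [], total = 0
  t=4: active resources = [4], total = 4
  t=5: active resources = [4], total = 4
  t=6: active resources = [], total = 0
  t=7: active resources = [4], total = 4
  t=8: active resources = [4], total = 4
Peak resource demand = 4

4


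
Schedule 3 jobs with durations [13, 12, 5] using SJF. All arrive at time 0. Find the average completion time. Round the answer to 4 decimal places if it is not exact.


SJF order (ascending): [5, 12, 13]
Completion times:
  Job 1: burst=5, C=5
  Job 2: burst=12, C=17
  Job 3: burst=13, C=30
Average completion = 52/3 = 17.3333

17.3333


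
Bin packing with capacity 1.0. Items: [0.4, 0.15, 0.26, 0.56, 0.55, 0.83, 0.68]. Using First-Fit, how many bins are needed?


Place items sequentially using First-Fit:
  Item 0.4 -> new Bin 1
  Item 0.15 -> Bin 1 (now 0.55)
  Item 0.26 -> Bin 1 (now 0.81)
  Item 0.56 -> new Bin 2
  Item 0.55 -> new Bin 3
  Item 0.83 -> new Bin 4
  Item 0.68 -> new Bin 5
Total bins used = 5

5


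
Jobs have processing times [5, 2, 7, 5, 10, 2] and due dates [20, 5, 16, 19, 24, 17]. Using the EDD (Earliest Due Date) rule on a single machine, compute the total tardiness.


Sort by due date (EDD order): [(2, 5), (7, 16), (2, 17), (5, 19), (5, 20), (10, 24)]
Compute completion times and tardiness:
  Job 1: p=2, d=5, C=2, tardiness=max(0,2-5)=0
  Job 2: p=7, d=16, C=9, tardiness=max(0,9-16)=0
  Job 3: p=2, d=17, C=11, tardiness=max(0,11-17)=0
  Job 4: p=5, d=19, C=16, tardiness=max(0,16-19)=0
  Job 5: p=5, d=20, C=21, tardiness=max(0,21-20)=1
  Job 6: p=10, d=24, C=31, tardiness=max(0,31-24)=7
Total tardiness = 8

8


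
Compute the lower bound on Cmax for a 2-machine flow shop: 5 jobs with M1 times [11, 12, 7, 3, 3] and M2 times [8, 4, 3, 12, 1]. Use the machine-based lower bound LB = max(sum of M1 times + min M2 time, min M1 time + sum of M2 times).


LB1 = sum(M1 times) + min(M2 times) = 36 + 1 = 37
LB2 = min(M1 times) + sum(M2 times) = 3 + 28 = 31
Lower bound = max(LB1, LB2) = max(37, 31) = 37

37


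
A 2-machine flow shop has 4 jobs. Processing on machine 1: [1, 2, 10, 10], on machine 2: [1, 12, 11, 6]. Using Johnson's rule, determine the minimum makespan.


Apply Johnson's rule:
  Group 1 (a <= b): [(1, 1, 1), (2, 2, 12), (3, 10, 11)]
  Group 2 (a > b): [(4, 10, 6)]
Optimal job order: [1, 2, 3, 4]
Schedule:
  Job 1: M1 done at 1, M2 done at 2
  Job 2: M1 done at 3, M2 done at 15
  Job 3: M1 done at 13, M2 done at 26
  Job 4: M1 done at 23, M2 done at 32
Makespan = 32

32


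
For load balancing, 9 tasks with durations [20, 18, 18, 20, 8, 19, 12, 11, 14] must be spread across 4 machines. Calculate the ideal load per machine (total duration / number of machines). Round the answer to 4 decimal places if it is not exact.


Total processing time = 20 + 18 + 18 + 20 + 8 + 19 + 12 + 11 + 14 = 140
Number of machines = 4
Ideal balanced load = 140 / 4 = 35.0

35.0


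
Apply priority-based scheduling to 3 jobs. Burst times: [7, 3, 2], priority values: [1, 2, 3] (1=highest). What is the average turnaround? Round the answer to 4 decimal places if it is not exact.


Sort by priority (ascending = highest first):
Order: [(1, 7), (2, 3), (3, 2)]
Completion times:
  Priority 1, burst=7, C=7
  Priority 2, burst=3, C=10
  Priority 3, burst=2, C=12
Average turnaround = 29/3 = 9.6667

9.6667


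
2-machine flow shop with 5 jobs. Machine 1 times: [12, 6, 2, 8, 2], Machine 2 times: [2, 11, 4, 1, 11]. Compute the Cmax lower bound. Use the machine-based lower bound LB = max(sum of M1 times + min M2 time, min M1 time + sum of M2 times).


LB1 = sum(M1 times) + min(M2 times) = 30 + 1 = 31
LB2 = min(M1 times) + sum(M2 times) = 2 + 29 = 31
Lower bound = max(LB1, LB2) = max(31, 31) = 31

31


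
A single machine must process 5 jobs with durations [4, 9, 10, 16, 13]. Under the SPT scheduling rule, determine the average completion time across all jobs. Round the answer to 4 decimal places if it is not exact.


Sort jobs by processing time (SPT order): [4, 9, 10, 13, 16]
Compute completion times sequentially:
  Job 1: processing = 4, completes at 4
  Job 2: processing = 9, completes at 13
  Job 3: processing = 10, completes at 23
  Job 4: processing = 13, completes at 36
  Job 5: processing = 16, completes at 52
Sum of completion times = 128
Average completion time = 128/5 = 25.6

25.6


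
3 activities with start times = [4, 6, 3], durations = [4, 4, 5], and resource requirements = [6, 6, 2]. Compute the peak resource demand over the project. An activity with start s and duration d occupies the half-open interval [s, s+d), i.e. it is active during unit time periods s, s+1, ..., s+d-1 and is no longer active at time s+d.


Each activity i is active on [start_i, start_i + duration_i).
Compute total resource usage per time slot:
  t=0: active resources = [], total = 0
  t=1: active resources = [], total = 0
  t=2: active resources = [], total = 0
  t=3: active resources = [2], total = 2
  t=4: active resources = [6, 2], total = 8
  t=5: active resources = [6, 2], total = 8
  t=6: active resources = [6, 6, 2], total = 14
  t=7: active resources = [6, 6, 2], total = 14
  t=8: active resources = [6], total = 6
  t=9: active resources = [6], total = 6
Peak resource demand = 14

14


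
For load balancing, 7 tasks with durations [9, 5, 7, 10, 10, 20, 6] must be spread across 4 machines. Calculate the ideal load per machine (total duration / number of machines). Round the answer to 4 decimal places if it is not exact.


Total processing time = 9 + 5 + 7 + 10 + 10 + 20 + 6 = 67
Number of machines = 4
Ideal balanced load = 67 / 4 = 16.75

16.75


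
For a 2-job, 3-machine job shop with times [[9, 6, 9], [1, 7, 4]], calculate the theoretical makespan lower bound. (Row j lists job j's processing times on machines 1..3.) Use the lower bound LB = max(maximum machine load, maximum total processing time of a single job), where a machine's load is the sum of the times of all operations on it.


Machine loads:
  Machine 1: 9 + 1 = 10
  Machine 2: 6 + 7 = 13
  Machine 3: 9 + 4 = 13
Max machine load = 13
Job totals:
  Job 1: 24
  Job 2: 12
Max job total = 24
Lower bound = max(13, 24) = 24

24


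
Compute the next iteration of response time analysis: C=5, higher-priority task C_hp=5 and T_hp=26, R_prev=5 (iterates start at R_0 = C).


R_next = C + ceil(R_prev / T_hp) * C_hp
ceil(5 / 26) = ceil(0.1923) = 1
Interference = 1 * 5 = 5
R_next = 5 + 5 = 10

10


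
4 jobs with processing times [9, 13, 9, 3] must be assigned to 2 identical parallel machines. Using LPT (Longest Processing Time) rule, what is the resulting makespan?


Sort jobs in decreasing order (LPT): [13, 9, 9, 3]
Assign each job to the least loaded machine:
  Machine 1: jobs [13, 3], load = 16
  Machine 2: jobs [9, 9], load = 18
Makespan = max load = 18

18


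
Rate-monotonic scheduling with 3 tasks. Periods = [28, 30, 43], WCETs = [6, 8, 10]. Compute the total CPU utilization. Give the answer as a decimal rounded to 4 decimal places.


Compute individual utilizations (exact fractions):
  Task 1: C/T = 6/28 = 3/14 (approx. 0.2143)
  Task 2: C/T = 8/30 = 4/15 (approx. 0.2667)
  Task 3: C/T = 10/43 (approx. 0.2326)
Total utilization U = 3/14 + 4/15 + 10/43 = 6443/9030
Rounded to 4 decimal places: U = 0.7135
RM (Liu & Layland) bound for 3 tasks = 0.779763; compare with U = 6443/9030 (approx. 0.713511)
U <= bound, so schedulable by RM sufficient condition.

0.7135


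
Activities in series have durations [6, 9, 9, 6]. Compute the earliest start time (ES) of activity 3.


Activity 3 starts after activities 1 through 2 complete.
Predecessor durations: [6, 9]
ES = 6 + 9 = 15

15


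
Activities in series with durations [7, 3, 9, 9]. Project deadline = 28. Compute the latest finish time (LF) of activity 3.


LF(activity 3) = deadline - sum of successor durations
Successors: activities 4 through 4 with durations [9]
Sum of successor durations = 9
LF = 28 - 9 = 19

19


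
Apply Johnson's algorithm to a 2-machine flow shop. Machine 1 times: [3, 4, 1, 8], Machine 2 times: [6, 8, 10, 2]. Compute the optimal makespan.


Apply Johnson's rule:
  Group 1 (a <= b): [(3, 1, 10), (1, 3, 6), (2, 4, 8)]
  Group 2 (a > b): [(4, 8, 2)]
Optimal job order: [3, 1, 2, 4]
Schedule:
  Job 3: M1 done at 1, M2 done at 11
  Job 1: M1 done at 4, M2 done at 17
  Job 2: M1 done at 8, M2 done at 25
  Job 4: M1 done at 16, M2 done at 27
Makespan = 27

27


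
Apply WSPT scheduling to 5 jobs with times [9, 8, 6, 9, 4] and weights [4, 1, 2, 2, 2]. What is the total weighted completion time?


Compute p/w ratios and sort ascending (WSPT): [(4, 2), (9, 4), (6, 2), (9, 2), (8, 1)]
Compute weighted completion times:
  Job (p=4,w=2): C=4, w*C=2*4=8
  Job (p=9,w=4): C=13, w*C=4*13=52
  Job (p=6,w=2): C=19, w*C=2*19=38
  Job (p=9,w=2): C=28, w*C=2*28=56
  Job (p=8,w=1): C=36, w*C=1*36=36
Total weighted completion time = 190

190


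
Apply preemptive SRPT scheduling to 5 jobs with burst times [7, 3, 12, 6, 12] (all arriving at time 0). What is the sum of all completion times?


Since all jobs arrive at t=0, SRPT equals SPT ordering.
SPT order: [3, 6, 7, 12, 12]
Completion times:
  Job 1: p=3, C=3
  Job 2: p=6, C=9
  Job 3: p=7, C=16
  Job 4: p=12, C=28
  Job 5: p=12, C=40
Total completion time = 3 + 9 + 16 + 28 + 40 = 96

96


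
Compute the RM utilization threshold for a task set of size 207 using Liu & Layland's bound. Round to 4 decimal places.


Compute 2^(1/207) = 1.0033541497
Subtract 1: 1.0033541497 - 1 = 0.0033541497
Multiply by n: 207 * 0.0033541497 = 0.6943089879
Round to 4 dp: 0.6943

0.6943


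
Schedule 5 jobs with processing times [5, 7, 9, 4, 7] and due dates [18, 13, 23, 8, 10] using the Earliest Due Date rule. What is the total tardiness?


Sort by due date (EDD order): [(4, 8), (7, 10), (7, 13), (5, 18), (9, 23)]
Compute completion times and tardiness:
  Job 1: p=4, d=8, C=4, tardiness=max(0,4-8)=0
  Job 2: p=7, d=10, C=11, tardiness=max(0,11-10)=1
  Job 3: p=7, d=13, C=18, tardiness=max(0,18-13)=5
  Job 4: p=5, d=18, C=23, tardiness=max(0,23-18)=5
  Job 5: p=9, d=23, C=32, tardiness=max(0,32-23)=9
Total tardiness = 20

20


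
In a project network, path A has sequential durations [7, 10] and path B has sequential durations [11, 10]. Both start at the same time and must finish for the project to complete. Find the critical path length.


Path A total = 7 + 10 = 17
Path B total = 11 + 10 = 21
Critical path = longest path = max(17, 21) = 21

21


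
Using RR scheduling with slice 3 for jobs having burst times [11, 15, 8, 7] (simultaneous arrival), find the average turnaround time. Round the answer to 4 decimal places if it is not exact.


Time quantum = 3
Execution trace:
  J1 runs 3 units, time = 3
  J2 runs 3 units, time = 6
  J3 runs 3 units, time = 9
  J4 runs 3 units, time = 12
  J1 runs 3 units, time = 15
  J2 runs 3 units, time = 18
  J3 runs 3 units, time = 21
  J4 runs 3 units, time = 24
  J1 runs 3 units, time = 27
  J2 runs 3 units, time = 30
  J3 runs 2 units, time = 32
  J4 runs 1 units, time = 33
  J1 runs 2 units, time = 35
  J2 runs 3 units, time = 38
  J2 runs 3 units, time = 41
Finish times: [35, 41, 32, 33]
Average turnaround = 141/4 = 35.25

35.25


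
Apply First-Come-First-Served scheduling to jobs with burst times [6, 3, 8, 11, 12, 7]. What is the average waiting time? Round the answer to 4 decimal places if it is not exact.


FCFS order (as given): [6, 3, 8, 11, 12, 7]
Waiting times:
  Job 1: wait = 0
  Job 2: wait = 6
  Job 3: wait = 9
  Job 4: wait = 17
  Job 5: wait = 28
  Job 6: wait = 40
Sum of waiting times = 100
Average waiting time = 100/6 = 16.6667

16.6667


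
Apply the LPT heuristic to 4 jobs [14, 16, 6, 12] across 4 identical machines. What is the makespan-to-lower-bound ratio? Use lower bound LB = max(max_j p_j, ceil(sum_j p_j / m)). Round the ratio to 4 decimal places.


LPT order: [16, 14, 12, 6]
Machine loads after assignment: [16, 14, 12, 6]
LPT makespan = 16
Lower bound = max(max_job, ceil(total/4)) = max(16, 12) = 16
Ratio = 16 / 16 = 1.0

1.0


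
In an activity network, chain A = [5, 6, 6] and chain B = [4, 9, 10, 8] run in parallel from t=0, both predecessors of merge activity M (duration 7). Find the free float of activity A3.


ES(A3) = sum of predecessors on chain A = 11
EF(A3) = ES + duration = 11 + 6 = 17
Successor of A3 is M. ES(M) = max(sum(A), sum(B)) = max(17, 31) = 31
Free float = ES(successor) - EF(current) = 31 - 17 = 14

14


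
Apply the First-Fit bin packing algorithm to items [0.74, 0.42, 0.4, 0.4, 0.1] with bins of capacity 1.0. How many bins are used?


Place items sequentially using First-Fit:
  Item 0.74 -> new Bin 1
  Item 0.42 -> new Bin 2
  Item 0.4 -> Bin 2 (now 0.82)
  Item 0.4 -> new Bin 3
  Item 0.1 -> Bin 1 (now 0.84)
Total bins used = 3

3


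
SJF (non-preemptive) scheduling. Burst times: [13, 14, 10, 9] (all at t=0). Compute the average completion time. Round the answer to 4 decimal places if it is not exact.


SJF order (ascending): [9, 10, 13, 14]
Completion times:
  Job 1: burst=9, C=9
  Job 2: burst=10, C=19
  Job 3: burst=13, C=32
  Job 4: burst=14, C=46
Average completion = 106/4 = 26.5

26.5


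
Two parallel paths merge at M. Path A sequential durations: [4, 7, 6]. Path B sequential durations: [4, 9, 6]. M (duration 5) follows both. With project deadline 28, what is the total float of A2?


Forward pass: ES(A2) = sum of predecessors on chain A = 4
EF = ES + duration = 4 + 7 = 11
Backward pass: LF(M) = deadline = 28; LS(M) = 28 - 5 = 23
LF(A2) = LS(M) - sum(successors on chain A) = 23 - 6 = 17
LS = LF - duration = 17 - 7 = 10
Total float = LS - ES = 10 - 4 = 6

6


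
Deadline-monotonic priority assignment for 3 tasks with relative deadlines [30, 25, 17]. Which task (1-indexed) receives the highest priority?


Sort tasks by relative deadline (ascending):
  Task 3: deadline = 17
  Task 2: deadline = 25
  Task 1: deadline = 30
Priority order (highest first): [3, 2, 1]
Highest priority task = 3

3


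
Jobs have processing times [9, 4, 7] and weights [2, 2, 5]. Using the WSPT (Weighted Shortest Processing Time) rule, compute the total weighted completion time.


Compute p/w ratios and sort ascending (WSPT): [(7, 5), (4, 2), (9, 2)]
Compute weighted completion times:
  Job (p=7,w=5): C=7, w*C=5*7=35
  Job (p=4,w=2): C=11, w*C=2*11=22
  Job (p=9,w=2): C=20, w*C=2*20=40
Total weighted completion time = 97

97


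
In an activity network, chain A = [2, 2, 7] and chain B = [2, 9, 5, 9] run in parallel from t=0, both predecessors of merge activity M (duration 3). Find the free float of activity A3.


ES(A3) = sum of predecessors on chain A = 4
EF(A3) = ES + duration = 4 + 7 = 11
Successor of A3 is M. ES(M) = max(sum(A), sum(B)) = max(11, 25) = 25
Free float = ES(successor) - EF(current) = 25 - 11 = 14

14


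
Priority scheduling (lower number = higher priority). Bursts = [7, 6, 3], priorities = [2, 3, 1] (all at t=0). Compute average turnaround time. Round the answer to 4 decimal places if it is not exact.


Sort by priority (ascending = highest first):
Order: [(1, 3), (2, 7), (3, 6)]
Completion times:
  Priority 1, burst=3, C=3
  Priority 2, burst=7, C=10
  Priority 3, burst=6, C=16
Average turnaround = 29/3 = 9.6667

9.6667


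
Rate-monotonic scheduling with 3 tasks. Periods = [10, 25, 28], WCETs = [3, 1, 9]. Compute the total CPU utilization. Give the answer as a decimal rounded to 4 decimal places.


Compute individual utilizations (exact fractions):
  Task 1: C/T = 3/10 (approx. 0.3)
  Task 2: C/T = 1/25 (approx. 0.04)
  Task 3: C/T = 9/28 (approx. 0.3214)
Total utilization U = 3/10 + 1/25 + 9/28 = 463/700
Rounded to 4 decimal places: U = 0.6614
RM (Liu & Layland) bound for 3 tasks = 0.779763; compare with U = 463/700 (approx. 0.661429)
U <= bound, so schedulable by RM sufficient condition.

0.6614


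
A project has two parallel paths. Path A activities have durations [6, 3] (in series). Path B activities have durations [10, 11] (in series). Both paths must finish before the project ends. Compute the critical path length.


Path A total = 6 + 3 = 9
Path B total = 10 + 11 = 21
Critical path = longest path = max(9, 21) = 21

21


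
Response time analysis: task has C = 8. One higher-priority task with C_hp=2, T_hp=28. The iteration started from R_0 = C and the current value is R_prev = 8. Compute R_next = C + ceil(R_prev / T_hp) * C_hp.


R_next = C + ceil(R_prev / T_hp) * C_hp
ceil(8 / 28) = ceil(0.2857) = 1
Interference = 1 * 2 = 2
R_next = 8 + 2 = 10

10


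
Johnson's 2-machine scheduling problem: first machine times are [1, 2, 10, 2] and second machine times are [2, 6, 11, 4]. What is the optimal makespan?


Apply Johnson's rule:
  Group 1 (a <= b): [(1, 1, 2), (2, 2, 6), (4, 2, 4), (3, 10, 11)]
  Group 2 (a > b): []
Optimal job order: [1, 2, 4, 3]
Schedule:
  Job 1: M1 done at 1, M2 done at 3
  Job 2: M1 done at 3, M2 done at 9
  Job 4: M1 done at 5, M2 done at 13
  Job 3: M1 done at 15, M2 done at 26
Makespan = 26

26


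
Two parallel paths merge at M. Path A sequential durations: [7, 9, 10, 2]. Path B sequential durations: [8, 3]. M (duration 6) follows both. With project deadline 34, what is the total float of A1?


Forward pass: ES(A1) = sum of predecessors on chain A = 0
EF = ES + duration = 0 + 7 = 7
Backward pass: LF(M) = deadline = 34; LS(M) = 34 - 6 = 28
LF(A1) = LS(M) - sum(successors on chain A) = 28 - 21 = 7
LS = LF - duration = 7 - 7 = 0
Total float = LS - ES = 0 - 0 = 0

0


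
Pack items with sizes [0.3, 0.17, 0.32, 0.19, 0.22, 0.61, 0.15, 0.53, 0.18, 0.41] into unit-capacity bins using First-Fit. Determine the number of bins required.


Place items sequentially using First-Fit:
  Item 0.3 -> new Bin 1
  Item 0.17 -> Bin 1 (now 0.47)
  Item 0.32 -> Bin 1 (now 0.79)
  Item 0.19 -> Bin 1 (now 0.98)
  Item 0.22 -> new Bin 2
  Item 0.61 -> Bin 2 (now 0.83)
  Item 0.15 -> Bin 2 (now 0.98)
  Item 0.53 -> new Bin 3
  Item 0.18 -> Bin 3 (now 0.71)
  Item 0.41 -> new Bin 4
Total bins used = 4

4


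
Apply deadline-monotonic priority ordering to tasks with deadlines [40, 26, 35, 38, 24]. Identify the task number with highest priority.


Sort tasks by relative deadline (ascending):
  Task 5: deadline = 24
  Task 2: deadline = 26
  Task 3: deadline = 35
  Task 4: deadline = 38
  Task 1: deadline = 40
Priority order (highest first): [5, 2, 3, 4, 1]
Highest priority task = 5

5


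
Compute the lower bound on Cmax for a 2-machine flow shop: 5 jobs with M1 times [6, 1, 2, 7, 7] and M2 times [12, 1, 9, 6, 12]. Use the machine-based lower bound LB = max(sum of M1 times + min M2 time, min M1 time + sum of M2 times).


LB1 = sum(M1 times) + min(M2 times) = 23 + 1 = 24
LB2 = min(M1 times) + sum(M2 times) = 1 + 40 = 41
Lower bound = max(LB1, LB2) = max(24, 41) = 41

41


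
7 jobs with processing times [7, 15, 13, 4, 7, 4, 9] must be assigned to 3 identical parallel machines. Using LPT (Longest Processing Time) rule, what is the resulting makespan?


Sort jobs in decreasing order (LPT): [15, 13, 9, 7, 7, 4, 4]
Assign each job to the least loaded machine:
  Machine 1: jobs [15, 4], load = 19
  Machine 2: jobs [13, 7], load = 20
  Machine 3: jobs [9, 7, 4], load = 20
Makespan = max load = 20

20


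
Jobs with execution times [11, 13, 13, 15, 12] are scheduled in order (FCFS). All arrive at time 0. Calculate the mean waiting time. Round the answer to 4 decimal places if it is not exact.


FCFS order (as given): [11, 13, 13, 15, 12]
Waiting times:
  Job 1: wait = 0
  Job 2: wait = 11
  Job 3: wait = 24
  Job 4: wait = 37
  Job 5: wait = 52
Sum of waiting times = 124
Average waiting time = 124/5 = 24.8

24.8


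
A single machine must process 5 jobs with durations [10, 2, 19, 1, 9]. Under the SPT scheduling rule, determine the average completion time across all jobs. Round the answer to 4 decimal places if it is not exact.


Sort jobs by processing time (SPT order): [1, 2, 9, 10, 19]
Compute completion times sequentially:
  Job 1: processing = 1, completes at 1
  Job 2: processing = 2, completes at 3
  Job 3: processing = 9, completes at 12
  Job 4: processing = 10, completes at 22
  Job 5: processing = 19, completes at 41
Sum of completion times = 79
Average completion time = 79/5 = 15.8

15.8


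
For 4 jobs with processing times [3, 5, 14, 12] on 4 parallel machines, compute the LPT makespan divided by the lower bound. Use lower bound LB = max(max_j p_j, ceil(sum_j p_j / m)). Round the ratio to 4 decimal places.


LPT order: [14, 12, 5, 3]
Machine loads after assignment: [14, 12, 5, 3]
LPT makespan = 14
Lower bound = max(max_job, ceil(total/4)) = max(14, 9) = 14
Ratio = 14 / 14 = 1.0

1.0


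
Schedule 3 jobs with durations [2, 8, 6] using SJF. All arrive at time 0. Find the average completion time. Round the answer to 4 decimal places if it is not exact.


SJF order (ascending): [2, 6, 8]
Completion times:
  Job 1: burst=2, C=2
  Job 2: burst=6, C=8
  Job 3: burst=8, C=16
Average completion = 26/3 = 8.6667

8.6667


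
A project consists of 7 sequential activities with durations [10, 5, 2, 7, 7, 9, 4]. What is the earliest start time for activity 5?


Activity 5 starts after activities 1 through 4 complete.
Predecessor durations: [10, 5, 2, 7]
ES = 10 + 5 + 2 + 7 = 24

24


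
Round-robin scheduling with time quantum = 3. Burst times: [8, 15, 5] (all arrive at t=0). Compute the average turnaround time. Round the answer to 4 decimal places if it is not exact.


Time quantum = 3
Execution trace:
  J1 runs 3 units, time = 3
  J2 runs 3 units, time = 6
  J3 runs 3 units, time = 9
  J1 runs 3 units, time = 12
  J2 runs 3 units, time = 15
  J3 runs 2 units, time = 17
  J1 runs 2 units, time = 19
  J2 runs 3 units, time = 22
  J2 runs 3 units, time = 25
  J2 runs 3 units, time = 28
Finish times: [19, 28, 17]
Average turnaround = 64/3 = 21.3333

21.3333


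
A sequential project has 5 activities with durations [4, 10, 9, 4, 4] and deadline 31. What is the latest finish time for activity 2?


LF(activity 2) = deadline - sum of successor durations
Successors: activities 3 through 5 with durations [9, 4, 4]
Sum of successor durations = 17
LF = 31 - 17 = 14

14


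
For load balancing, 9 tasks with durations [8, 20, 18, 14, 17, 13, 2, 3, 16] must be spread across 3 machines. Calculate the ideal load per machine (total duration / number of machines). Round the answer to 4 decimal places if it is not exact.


Total processing time = 8 + 20 + 18 + 14 + 17 + 13 + 2 + 3 + 16 = 111
Number of machines = 3
Ideal balanced load = 111 / 3 = 37.0

37.0


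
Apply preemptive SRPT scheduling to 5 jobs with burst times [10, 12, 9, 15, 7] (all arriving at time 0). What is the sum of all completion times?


Since all jobs arrive at t=0, SRPT equals SPT ordering.
SPT order: [7, 9, 10, 12, 15]
Completion times:
  Job 1: p=7, C=7
  Job 2: p=9, C=16
  Job 3: p=10, C=26
  Job 4: p=12, C=38
  Job 5: p=15, C=53
Total completion time = 7 + 16 + 26 + 38 + 53 = 140

140


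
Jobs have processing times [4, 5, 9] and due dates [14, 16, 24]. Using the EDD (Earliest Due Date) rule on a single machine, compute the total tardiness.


Sort by due date (EDD order): [(4, 14), (5, 16), (9, 24)]
Compute completion times and tardiness:
  Job 1: p=4, d=14, C=4, tardiness=max(0,4-14)=0
  Job 2: p=5, d=16, C=9, tardiness=max(0,9-16)=0
  Job 3: p=9, d=24, C=18, tardiness=max(0,18-24)=0
Total tardiness = 0

0


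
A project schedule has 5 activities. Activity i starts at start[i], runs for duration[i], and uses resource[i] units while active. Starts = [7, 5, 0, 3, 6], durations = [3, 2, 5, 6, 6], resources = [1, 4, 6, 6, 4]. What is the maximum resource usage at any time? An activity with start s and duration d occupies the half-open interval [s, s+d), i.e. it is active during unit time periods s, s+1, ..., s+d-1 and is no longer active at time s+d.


Each activity i is active on [start_i, start_i + duration_i).
Compute total resource usage per time slot:
  t=0: active resources = [6], total = 6
  t=1: active resources = [6], total = 6
  t=2: active resources = [6], total = 6
  t=3: active resources = [6, 6], total = 12
  t=4: active resources = [6, 6], total = 12
  t=5: active resources = [4, 6], total = 10
  t=6: active resources = [4, 6, 4], total = 14
  t=7: active resources = [1, 6, 4], total = 11
  t=8: active resources = [1, 6, 4], total = 11
  t=9: active resources = [1, 4], total = 5
  t=10: active resources = [4], total = 4
  t=11: active resources = [4], total = 4
Peak resource demand = 14

14


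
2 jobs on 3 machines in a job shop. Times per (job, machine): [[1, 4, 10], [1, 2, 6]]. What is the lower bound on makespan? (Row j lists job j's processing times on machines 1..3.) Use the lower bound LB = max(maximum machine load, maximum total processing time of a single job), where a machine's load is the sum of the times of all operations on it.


Machine loads:
  Machine 1: 1 + 1 = 2
  Machine 2: 4 + 2 = 6
  Machine 3: 10 + 6 = 16
Max machine load = 16
Job totals:
  Job 1: 15
  Job 2: 9
Max job total = 15
Lower bound = max(16, 15) = 16

16


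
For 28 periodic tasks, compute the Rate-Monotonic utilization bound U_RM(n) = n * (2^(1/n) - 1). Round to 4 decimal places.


Compute 2^(1/28) = 1.0250642120
Subtract 1: 1.0250642120 - 1 = 0.0250642120
Multiply by n: 28 * 0.0250642120 = 0.7017979360
Round to 4 dp: 0.7018

0.7018


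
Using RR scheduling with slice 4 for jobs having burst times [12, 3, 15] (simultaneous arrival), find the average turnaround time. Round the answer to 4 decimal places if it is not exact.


Time quantum = 4
Execution trace:
  J1 runs 4 units, time = 4
  J2 runs 3 units, time = 7
  J3 runs 4 units, time = 11
  J1 runs 4 units, time = 15
  J3 runs 4 units, time = 19
  J1 runs 4 units, time = 23
  J3 runs 4 units, time = 27
  J3 runs 3 units, time = 30
Finish times: [23, 7, 30]
Average turnaround = 60/3 = 20.0

20.0


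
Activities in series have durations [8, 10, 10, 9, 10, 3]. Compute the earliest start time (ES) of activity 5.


Activity 5 starts after activities 1 through 4 complete.
Predecessor durations: [8, 10, 10, 9]
ES = 8 + 10 + 10 + 9 = 37

37


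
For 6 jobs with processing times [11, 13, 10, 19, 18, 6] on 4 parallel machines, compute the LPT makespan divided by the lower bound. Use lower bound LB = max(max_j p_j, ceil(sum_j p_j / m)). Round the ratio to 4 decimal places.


LPT order: [19, 18, 13, 11, 10, 6]
Machine loads after assignment: [19, 18, 19, 21]
LPT makespan = 21
Lower bound = max(max_job, ceil(total/4)) = max(19, 20) = 20
Ratio = 21 / 20 = 1.05

1.05


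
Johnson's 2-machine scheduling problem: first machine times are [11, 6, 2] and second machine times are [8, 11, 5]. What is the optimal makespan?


Apply Johnson's rule:
  Group 1 (a <= b): [(3, 2, 5), (2, 6, 11)]
  Group 2 (a > b): [(1, 11, 8)]
Optimal job order: [3, 2, 1]
Schedule:
  Job 3: M1 done at 2, M2 done at 7
  Job 2: M1 done at 8, M2 done at 19
  Job 1: M1 done at 19, M2 done at 27
Makespan = 27

27


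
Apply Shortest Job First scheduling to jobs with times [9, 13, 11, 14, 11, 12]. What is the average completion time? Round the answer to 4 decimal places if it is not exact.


SJF order (ascending): [9, 11, 11, 12, 13, 14]
Completion times:
  Job 1: burst=9, C=9
  Job 2: burst=11, C=20
  Job 3: burst=11, C=31
  Job 4: burst=12, C=43
  Job 5: burst=13, C=56
  Job 6: burst=14, C=70
Average completion = 229/6 = 38.1667

38.1667


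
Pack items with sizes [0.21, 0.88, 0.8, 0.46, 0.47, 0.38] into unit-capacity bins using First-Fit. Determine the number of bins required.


Place items sequentially using First-Fit:
  Item 0.21 -> new Bin 1
  Item 0.88 -> new Bin 2
  Item 0.8 -> new Bin 3
  Item 0.46 -> Bin 1 (now 0.67)
  Item 0.47 -> new Bin 4
  Item 0.38 -> Bin 4 (now 0.85)
Total bins used = 4

4


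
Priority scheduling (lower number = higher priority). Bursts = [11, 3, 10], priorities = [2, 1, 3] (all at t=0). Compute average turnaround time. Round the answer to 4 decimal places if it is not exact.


Sort by priority (ascending = highest first):
Order: [(1, 3), (2, 11), (3, 10)]
Completion times:
  Priority 1, burst=3, C=3
  Priority 2, burst=11, C=14
  Priority 3, burst=10, C=24
Average turnaround = 41/3 = 13.6667

13.6667
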